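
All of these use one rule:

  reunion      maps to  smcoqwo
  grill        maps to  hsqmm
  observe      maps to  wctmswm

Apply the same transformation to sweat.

The shift depends on letter class: consonant r→s is +1, but vowel e→m is +8. Vowels shift forward by 8 and consonants shift forward by 1.
On sweat: s(cons)+1=t, w(cons)+1=x, e(vowel)+8=m, a(vowel)+8=i, t(cons)+1=u.

txmiu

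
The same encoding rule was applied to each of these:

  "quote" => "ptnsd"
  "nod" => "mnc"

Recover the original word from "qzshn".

ratio

Compare letters: q→p is +25, u→t is +25, o→n is +25 — a constant shift. Every letter moves 25 places later in the alphabet, wrapping around z→a.
Undoing it on qzshn: q−25=r, z−25=a, s−25=t, h−25=i, n−25=o.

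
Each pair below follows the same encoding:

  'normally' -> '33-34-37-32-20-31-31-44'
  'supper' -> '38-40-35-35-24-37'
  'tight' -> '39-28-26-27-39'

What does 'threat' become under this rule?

n is letter #14 and maps to 33: an offset of 19. The number is (letter's place in the alphabet, a=1) + 19.
On threat: t=20→39, h=8→27, r=18→37, e=5→24, a=1→20, t=20→39.

39-27-37-24-20-39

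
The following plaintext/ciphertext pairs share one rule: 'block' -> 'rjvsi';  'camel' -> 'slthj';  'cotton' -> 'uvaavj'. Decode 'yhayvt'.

Read the word backwards and shift each letter +7.
Decoding yhayvt: shift back: y−7=r, h−7=a, a−7=t, y−7=r, v−7=o, t−7=m → ratrom; then reverse → mortar.

mortar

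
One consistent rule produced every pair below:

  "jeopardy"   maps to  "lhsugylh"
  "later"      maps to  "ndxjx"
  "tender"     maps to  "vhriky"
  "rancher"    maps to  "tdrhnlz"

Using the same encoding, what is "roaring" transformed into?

trewouo

The shift increases by 1 at each position, starting from +2: 2, 3, 4, ….
For roaring: r+2=t, o+3=r, a+4=e, r+5=w, i+6=o, n+7=u, g+8=o.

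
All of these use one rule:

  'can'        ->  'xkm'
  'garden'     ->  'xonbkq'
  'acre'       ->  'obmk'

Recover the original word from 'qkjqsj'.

zigzag

Two steps: reverse the string, then apply a Caesar shift of +10.
Decoding qkjqsj: shift back: q−10=g, k−10=a, j−10=z, q−10=g, s−10=i, j−10=z → gazgiz; then reverse → zigzag.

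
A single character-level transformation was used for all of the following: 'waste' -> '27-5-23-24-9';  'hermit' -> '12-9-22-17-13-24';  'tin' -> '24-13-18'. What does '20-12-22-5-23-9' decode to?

phrase

Letters become their 1-based position plus 4 (so a→5, b→6, …).
Undoing it on 20-12-22-5-23-9: 20→(20−4)÷1=16=p, 12→(12−4)÷1=8=h, 22→(22−4)÷1=18=r, 5→(5−4)÷1=1=a, 23→(23−4)÷1=19=s, 9→(9−4)÷1=5=e.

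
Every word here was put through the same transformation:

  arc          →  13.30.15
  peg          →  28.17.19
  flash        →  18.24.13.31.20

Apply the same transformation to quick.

The number is (letter's place in the alphabet, a=1) + 12.
For quick: q=17→29, u=21→33, i=9→21, c=3→15, k=11→23.

29.33.21.15.23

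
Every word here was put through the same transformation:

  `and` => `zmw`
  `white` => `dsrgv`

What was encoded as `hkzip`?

Each letter is replaced by its mirror in the alphabet: a↔z, b↔y, c↔x, and so on (the Atbash cipher).
Undoing it on hkzip: h↔s, k↔p, z↔a, i↔r, p↔k.

spark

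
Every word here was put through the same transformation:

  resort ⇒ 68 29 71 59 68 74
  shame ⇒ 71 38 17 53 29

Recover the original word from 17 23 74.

act

r(#18)→68 and e(#5)→29: differences scale by 3, so n = 3·pos + 14. With a=1..z=26, the number is 3·pos + 14.
Reversing it on 17 23 74: 17→(17−14)÷3=1=a, 23→(23−14)÷3=3=c, 74→(74−14)÷3=20=t.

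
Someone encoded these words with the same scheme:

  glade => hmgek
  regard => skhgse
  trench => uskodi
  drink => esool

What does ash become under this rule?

gti

The shift depends on letter class: consonant g→h is +1, but vowel a→g is +6. Vowels shift forward by 6 and consonants shift forward by 1.
On ash: a(vowel)+6=g, s(cons)+1=t, h(cons)+1=i.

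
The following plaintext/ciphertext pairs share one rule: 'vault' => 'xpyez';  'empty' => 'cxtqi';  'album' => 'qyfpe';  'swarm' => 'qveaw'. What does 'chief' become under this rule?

The output letters match the input read backwards, each shifted +4: vault reversed is tluav. Two steps: reverse the string, then apply a Caesar shift of +4.
For chief: reverse → feihc; then shift: f+4=j, e+4=i, i+4=m, h+4=l, c+4=g.

jimlg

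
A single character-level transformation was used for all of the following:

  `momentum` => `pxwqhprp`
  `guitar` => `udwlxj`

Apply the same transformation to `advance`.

The output letters match the input read backwards, each shifted +3: momentum reversed is mutnemom. The word is reversed, then every letter is shifted forward by 3.
Applying it to advance: reverse → ecnavda; then shift: e+3=h, c+3=f, n+3=q, a+3=d, v+3=y, d+3=g, a+3=d.

hfqdygd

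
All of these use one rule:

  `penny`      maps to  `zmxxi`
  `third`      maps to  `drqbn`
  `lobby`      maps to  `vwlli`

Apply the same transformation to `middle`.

The shift depends on letter class: consonant p→z is +10, but vowel e→m is +8. Vowels shift forward by 8 and consonants shift forward by 10.
For middle: m(cons)+10=w, i(vowel)+8=q, d(cons)+10=n, d(cons)+10=n, l(cons)+10=v, e(vowel)+8=m.

wqnnvm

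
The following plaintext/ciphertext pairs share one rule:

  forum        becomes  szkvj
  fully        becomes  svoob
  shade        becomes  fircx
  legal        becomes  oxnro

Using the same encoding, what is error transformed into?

xkkzk

Each letter's alphabet position (a=0..z=25) is mapped through 21·x+17 mod 26 — an affine cipher.
Applying it to error: e(4)→21·4+17≡23=x; r(17)→21·17+17≡10=k; r(17)→21·17+17≡10=k; o(14)→21·14+17≡25=z; r(17)→21·17+17≡10=k (all mod 26).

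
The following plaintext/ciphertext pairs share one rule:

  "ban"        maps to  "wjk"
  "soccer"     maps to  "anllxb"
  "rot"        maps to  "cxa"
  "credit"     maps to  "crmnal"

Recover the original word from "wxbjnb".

The output letters match the input read backwards, each shifted +9: ban reversed is nab. Read the word backwards and shift each letter +9.
Undoing it on wxbjnb: shift back: w−9=n, x−9=o, b−9=s, j−9=a, n−9=e, b−9=s → nosaes; then reverse → season.

season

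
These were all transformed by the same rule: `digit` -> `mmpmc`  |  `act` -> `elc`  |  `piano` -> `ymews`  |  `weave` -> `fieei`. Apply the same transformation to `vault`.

eeyuc

The shift depends on letter class: consonant d→m is +9, but vowel i→m is +4. Vowels shift forward by 4 and consonants shift forward by 9.
Applying it to vault: v(cons)+9=e, a(vowel)+4=e, u(vowel)+4=y, l(cons)+9=u, t(cons)+9=c.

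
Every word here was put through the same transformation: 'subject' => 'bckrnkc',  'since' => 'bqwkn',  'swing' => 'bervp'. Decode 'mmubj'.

Shifts by position in subject: pos 0: s→b (+9), pos 1: u→c (+8), pos 2: b→k (+9), pos 3: j→r (+8) — repeating every 2. It's a Vigenère-style cipher with numeric key [9,8]: position i shifts by key[i mod 2].
Decoding mmubj: m−9=d, m−8=e, u−9=l, b−8=t, j−9=a.

delta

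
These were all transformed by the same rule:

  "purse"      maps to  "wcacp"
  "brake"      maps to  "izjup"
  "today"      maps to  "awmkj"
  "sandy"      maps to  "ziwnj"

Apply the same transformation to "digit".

In purse: p→w is +7, u→c is +8, r→a is +9, s→c is +10 — the shift increases by 1 each position. The shift increases by 1 at each position, starting from +7: 7, 8, 9, ….
Applying it to digit: d+7=k, i+8=q, g+9=p, i+10=s, t+11=e.

kqpse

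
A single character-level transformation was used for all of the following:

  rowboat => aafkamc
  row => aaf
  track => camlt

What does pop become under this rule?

yay

The rule splits by letter class: vowels +12, consonants +9.
For pop: p(cons)+9=y, o(vowel)+12=a, p(cons)+9=y.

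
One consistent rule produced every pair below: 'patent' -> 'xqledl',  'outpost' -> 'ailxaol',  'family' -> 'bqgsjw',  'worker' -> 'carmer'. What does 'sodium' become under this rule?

p(15)→x(23) and a(0)→q(16) fit y≡23x+16 (mod 26); the inverse of 23 mod 26 is 17. This is an affine cipher: with a=0,…,z=25, each position x becomes (23x+16) mod 26.
For sodium: s(18)→23·18+16≡14=o; o(14)→23·14+16≡0=a; d(3)→23·3+16≡7=h; i(8)→23·8+16≡18=s; u(20)→23·20+16≡8=i; m(12)→23·12+16≡6=g (all mod 26).

oahsig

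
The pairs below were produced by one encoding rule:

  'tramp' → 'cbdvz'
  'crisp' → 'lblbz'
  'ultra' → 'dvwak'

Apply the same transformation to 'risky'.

asvti

A repeating key of period 3 is used — shifts +9, +10, +3 over and over.
On risky: r+9=a, i+10=s, s+3=v, k+9=t, y+10=i.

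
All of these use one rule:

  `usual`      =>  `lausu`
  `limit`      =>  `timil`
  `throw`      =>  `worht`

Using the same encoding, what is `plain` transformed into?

The output letters match the input read backwards: usual reversed is lausu. It's just the letters in reverse order.
Applying it to plain: reverse → nialp.

nialp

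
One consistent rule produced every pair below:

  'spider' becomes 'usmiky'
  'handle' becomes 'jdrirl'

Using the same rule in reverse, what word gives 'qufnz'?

In spider: s→u is +2, p→s is +3, i→m is +4, d→i is +5 — the shift increases by 1 each position. Each letter shifts forward by (position + 2), i.e. 2, 3, 4, … — the shift grows by one for each successive letter.
Reversing it on qufnz: q−2=o, u−3=r, f−4=b, n−5=i, z−6=t.

orbit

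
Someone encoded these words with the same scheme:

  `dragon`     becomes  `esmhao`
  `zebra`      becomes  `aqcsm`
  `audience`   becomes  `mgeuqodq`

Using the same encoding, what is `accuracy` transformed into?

The shift depends on letter class: consonant d→e is +1, but vowel a→m is +12. Two shifts are in play — +12 for a/e/i/o/u, +1 for every other letter.
Applying it to accuracy: a(vowel)+12=m, c(cons)+1=d, c(cons)+1=d, u(vowel)+12=g, r(cons)+1=s, a(vowel)+12=m, c(cons)+1=d, y(cons)+1=z.

mddgsmdz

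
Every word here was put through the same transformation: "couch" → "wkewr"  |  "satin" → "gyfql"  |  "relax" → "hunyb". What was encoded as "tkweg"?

Each letter's alphabet position (a=0..z=25) is mapped through 25·x+24 mod 26 — an affine cipher.
Undoing it on tkweg: t(19)→25·(19−24)≡5=f; k(10)→25·(10−24)≡14=o; w(22)→25·(22−24)≡2=c; e(4)→25·(4−24)≡20=u; g(6)→25·(6−24)≡18=s (all mod 26).

focus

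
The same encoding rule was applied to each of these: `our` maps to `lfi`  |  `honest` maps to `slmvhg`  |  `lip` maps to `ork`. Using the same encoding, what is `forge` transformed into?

ulitv

Each pair mirrors across the alphabet (o↔l, u↔f, r↔i): positions sum to 25. This is the alphabet-reversal cipher (Atbash): a becomes z, b becomes y, etc.
On forge: f↔u, o↔l, r↔i, g↔t, e↔v.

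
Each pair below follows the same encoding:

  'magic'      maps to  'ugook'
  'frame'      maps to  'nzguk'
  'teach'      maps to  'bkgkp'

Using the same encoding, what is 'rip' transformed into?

The shift depends on letter class: consonant m→u is +8, but vowel a→g is +6. Two shifts are in play — +6 for a/e/i/o/u, +8 for every other letter.
On rip: r(cons)+8=z, i(vowel)+6=o, p(cons)+8=x.

zox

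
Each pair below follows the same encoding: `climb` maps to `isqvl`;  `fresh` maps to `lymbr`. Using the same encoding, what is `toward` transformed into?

zvejbo

In climb: c→i is +6, l→s is +7, i→q is +8, m→v is +9 — the shift increases by 1 each position. The shift increases by 1 at each position, starting from +6: 6, 7, 8, ….
Applying it to toward: t+6=z, o+7=v, w+8=e, a+9=j, r+10=b, d+11=o.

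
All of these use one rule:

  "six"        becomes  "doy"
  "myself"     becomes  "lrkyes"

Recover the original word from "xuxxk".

error

The output letters match the input read backwards, each shifted +6: six reversed is xis. Read the word backwards and shift each letter +6.
Undoing it on xuxxk: shift back: x−6=r, u−6=o, x−6=r, x−6=r, k−6=e → rorre; then reverse → error.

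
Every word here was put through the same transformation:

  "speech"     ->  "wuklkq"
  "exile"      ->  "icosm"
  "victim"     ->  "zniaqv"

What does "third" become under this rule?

xmoyl

In speech: s→w is +4, p→u is +5, e→k is +6, e→l is +7 — the shift increases by 1 each position. Each letter shifts forward by (position + 4), i.e. 4, 5, 6, … — the shift grows by one for each successive letter.
On third: t+4=x, h+5=m, i+6=o, r+7=y, d+8=l.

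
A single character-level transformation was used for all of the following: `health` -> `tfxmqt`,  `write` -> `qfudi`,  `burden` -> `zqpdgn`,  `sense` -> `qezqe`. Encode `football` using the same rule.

xxmnfaar

Two steps: reverse the string, then apply a Caesar shift of +12.
Applying it to football: reverse → llabtoof; then shift: l+12=x, l+12=x, a+12=m, b+12=n, t+12=f, o+12=a, o+12=a, f+12=r.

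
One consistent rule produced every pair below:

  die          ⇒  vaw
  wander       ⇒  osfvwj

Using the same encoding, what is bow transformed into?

tgo

Each letter is shifted forward by 18 in the alphabet (a Caesar shift of +18).
Applying it to bow: b+18=t, o+18=g, w+18=o.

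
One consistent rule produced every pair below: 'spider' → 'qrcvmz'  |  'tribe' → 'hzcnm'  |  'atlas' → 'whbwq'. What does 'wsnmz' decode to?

s(18)→q(16) and p(15)→r(17) fit y≡17x+22 (mod 26); the inverse of 17 mod 26 is 23. Treating letters as 0–25, the rule is x ↦ 17x + 22 (mod 26).
Undoing it on wsnmz: w(22)→23·(22−22)≡0=a; s(18)→23·(18−22)≡12=m; n(13)→23·(13−22)≡1=b; m(12)→23·(12−22)≡4=e; z(25)→23·(25−22)≡17=r (all mod 26).

amber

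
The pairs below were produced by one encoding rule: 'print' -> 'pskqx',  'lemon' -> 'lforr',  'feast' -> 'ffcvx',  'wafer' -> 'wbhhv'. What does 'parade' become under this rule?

In print: p→p is +0, r→s is +1, i→k is +2, n→q is +3 — the shift increases by 1 each position. Each letter shifts forward by its position index (0, 1, 2, …) — the shift grows by one for each successive letter.
For parade: p+0=p, a+1=b, r+2=t, a+3=d, d+4=h, e+5=j.

pbtdhj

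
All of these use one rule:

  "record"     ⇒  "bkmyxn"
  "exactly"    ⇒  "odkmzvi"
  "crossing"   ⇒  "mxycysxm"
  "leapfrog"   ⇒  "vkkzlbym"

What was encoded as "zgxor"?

Shifts by position in record: pos 0: r→b (+10), pos 1: e→k (+6), pos 2: c→m (+10), pos 3: o→y (+10), pos 4: r→x (+6), pos 5: d→n (+10) — repeating every 3. The shifts repeat in a cycle of length 3: positions 0,1,… shift by +10, +6, +10, then the pattern repeats.
Undoing it on zgxor: z−10=p, g−6=a, x−10=n, o−10=e, r−6=l.

panel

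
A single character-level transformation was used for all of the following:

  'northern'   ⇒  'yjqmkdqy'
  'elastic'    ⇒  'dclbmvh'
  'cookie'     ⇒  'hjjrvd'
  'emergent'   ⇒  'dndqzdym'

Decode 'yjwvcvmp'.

nobility

n(13)→y(24) and o(14)→j(9) fit y≡11x+11 (mod 26); the inverse of 11 mod 26 is 19. Each letter's alphabet position (a=0..z=25) is mapped through 11·x+11 mod 26 — an affine cipher.
Decoding yjwvcvmp: y(24)→19·(24−11)≡13=n; j(9)→19·(9−11)≡14=o; w(22)→19·(22−11)≡1=b; v(21)→19·(21−11)≡8=i; c(2)→19·(2−11)≡11=l; v(21)→19·(21−11)≡8=i; m(12)→19·(12−11)≡19=t; p(15)→19·(15−11)≡24=y (all mod 26).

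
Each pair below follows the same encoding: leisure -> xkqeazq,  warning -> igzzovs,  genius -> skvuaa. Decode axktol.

Shifts by position in leisure: pos 0: l→x (+12), pos 1: e→k (+6), pos 2: i→q (+8), pos 3: s→e (+12), pos 4: u→a (+6), pos 5: r→z (+8) — repeating every 3. A repeating key of period 3 is used — shifts +12, +6, +8 over and over.
Reversing it on axktol: a−12=o, x−6=r, k−8=c, t−12=h, o−6=i, l−8=d.

orchid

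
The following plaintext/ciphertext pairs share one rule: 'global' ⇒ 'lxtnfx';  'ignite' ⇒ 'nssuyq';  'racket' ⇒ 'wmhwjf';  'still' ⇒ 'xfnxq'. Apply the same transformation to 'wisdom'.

buxpty

Shifts by position in global: pos 0: g→l (+5), pos 1: l→x (+12), pos 2: o→t (+5), pos 3: b→n (+12) — repeating every 2. The shifts repeat in a cycle of length 2: positions 0,1,… shift by +5, +12, then the pattern repeats.
On wisdom: w+5=b, i+12=u, s+5=x, d+12=p, o+5=t, m+12=y.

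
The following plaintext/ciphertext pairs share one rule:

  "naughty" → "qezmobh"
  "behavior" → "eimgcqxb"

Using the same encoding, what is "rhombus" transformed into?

ultsicb

Each letter shifts forward by (position + 3), i.e. 3, 4, 5, … — the shift grows by one for each successive letter.
On rhombus: r+3=u, h+4=l, o+5=t, m+6=s, b+7=i, u+8=c, s+9=b.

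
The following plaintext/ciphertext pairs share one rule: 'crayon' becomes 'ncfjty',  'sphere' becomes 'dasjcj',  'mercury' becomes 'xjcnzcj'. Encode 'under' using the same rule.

zyojc

The shift depends on letter class: consonant c→n is +11, but vowel a→f is +5. Vowels shift forward by 5 and consonants shift forward by 11.
For under: u(vowel)+5=z, n(cons)+11=y, d(cons)+11=o, e(vowel)+5=j, r(cons)+11=c.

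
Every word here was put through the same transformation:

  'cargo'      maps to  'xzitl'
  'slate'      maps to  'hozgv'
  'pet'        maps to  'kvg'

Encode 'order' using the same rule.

Each pair mirrors across the alphabet (c↔x, a↔z, r↔i): positions sum to 25. Letters are reflected about the middle of the alphabet (position → 25−position): Atbash.
On order: o↔l, r↔i, d↔w, e↔v, r↔i.

liwvi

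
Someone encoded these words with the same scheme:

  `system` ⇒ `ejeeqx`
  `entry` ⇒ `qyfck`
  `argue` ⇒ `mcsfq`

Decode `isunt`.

The shifts repeat in a cycle of length 2: positions 0,1,… shift by +12, +11, then the pattern repeats.
Undoing it on isunt: i−12=w, s−11=h, u−12=i, n−11=c, t−12=h.

which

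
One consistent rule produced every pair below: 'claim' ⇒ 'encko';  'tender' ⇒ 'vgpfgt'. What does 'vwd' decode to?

tub

Compare letters: c→e is +2, l→n is +2, a→c is +2 — a constant shift. Each letter is shifted forward by 2 in the alphabet (a Caesar shift of +2).
Reversing it on vwd: v−2=t, w−2=u, d−2=b.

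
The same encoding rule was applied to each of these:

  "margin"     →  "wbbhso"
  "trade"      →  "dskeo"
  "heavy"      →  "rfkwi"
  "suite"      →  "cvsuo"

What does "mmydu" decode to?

Shifts by position in margin: pos 0: m→w (+10), pos 1: a→b (+1), pos 2: r→b (+10), pos 3: g→h (+1) — repeating every 2. The shifts repeat in a cycle of length 2: positions 0,1,… shift by +10, +1, then the pattern repeats.
Undoing it on mmydu: m−10=c, m−1=l, y−10=o, d−1=c, u−10=k.

clock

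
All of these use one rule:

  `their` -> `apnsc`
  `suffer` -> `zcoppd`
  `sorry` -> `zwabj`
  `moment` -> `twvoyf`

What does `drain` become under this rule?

In their: t→a is +7, h→p is +8, e→n is +9, i→s is +10 — the shift increases by 1 each position. The shift increases by 1 at each position, starting from +7: 7, 8, 9, ….
On drain: d+7=k, r+8=z, a+9=j, i+10=s, n+11=y.

kzjsy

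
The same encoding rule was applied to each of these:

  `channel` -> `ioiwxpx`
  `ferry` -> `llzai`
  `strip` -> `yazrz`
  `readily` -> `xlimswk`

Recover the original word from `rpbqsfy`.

lithium

In channel: c→i is +6, h→o is +7, a→i is +8, n→w is +9 — the shift increases by 1 each position. Each letter shifts forward by (position + 6), i.e. 6, 7, 8, … — the shift grows by one for each successive letter.
Decoding rpbqsfy: r−6=l, p−7=i, b−8=t, q−9=h, s−10=i, f−11=u, y−12=m.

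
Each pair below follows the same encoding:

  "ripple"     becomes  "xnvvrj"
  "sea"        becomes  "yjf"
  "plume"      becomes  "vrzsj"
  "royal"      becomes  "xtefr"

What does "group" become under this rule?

Vowels shift forward by 5 and consonants shift forward by 6.
On group: g(cons)+6=m, r(cons)+6=x, o(vowel)+5=t, u(vowel)+5=z, p(cons)+6=v.

mxtzv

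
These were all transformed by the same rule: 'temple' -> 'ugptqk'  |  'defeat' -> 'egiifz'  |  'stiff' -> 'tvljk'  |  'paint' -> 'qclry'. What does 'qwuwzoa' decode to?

pursuit

Letter i (0-indexed) is shifted by i+1, so successive shifts are 1, 2, 3, ….
Decoding qwuwzoa: q−1=p, w−2=u, u−3=r, w−4=s, z−5=u, o−6=i, a−7=t.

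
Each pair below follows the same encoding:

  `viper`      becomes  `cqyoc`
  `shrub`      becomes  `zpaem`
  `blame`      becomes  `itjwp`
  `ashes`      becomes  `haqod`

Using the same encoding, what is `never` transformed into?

umeoc

In viper: v→c is +7, i→q is +8, p→y is +9, e→o is +10 — the shift increases by 1 each position. The shift increases by 1 at each position, starting from +7: 7, 8, 9, ….
For never: n+7=u, e+8=m, v+9=e, e+10=o, r+11=c.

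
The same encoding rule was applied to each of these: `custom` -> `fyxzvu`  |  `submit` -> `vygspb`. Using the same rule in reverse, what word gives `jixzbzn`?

In custom: c→f is +3, u→y is +4, s→x is +5, t→z is +6 — the shift increases by 1 each position. The shift increases by 1 at each position, starting from +3: 3, 4, 5, ….
Reversing it on jixzbzn: j−3=g, i−4=e, x−5=s, z−6=t, b−7=u, z−8=r, n−9=e.

gesture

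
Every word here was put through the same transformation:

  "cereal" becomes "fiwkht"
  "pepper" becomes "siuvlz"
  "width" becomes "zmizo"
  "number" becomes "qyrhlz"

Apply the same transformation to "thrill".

In cereal: c→f is +3, e→i is +4, r→w is +5, e→k is +6 — the shift increases by 1 each position. Each letter shifts forward by (position + 3), i.e. 3, 4, 5, … — the shift grows by one for each successive letter.
For thrill: t+3=w, h+4=l, r+5=w, i+6=o, l+7=s, l+8=t.

wlwost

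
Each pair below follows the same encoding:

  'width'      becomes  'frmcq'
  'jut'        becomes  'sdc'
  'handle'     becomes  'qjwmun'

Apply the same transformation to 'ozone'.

xixwn

Every letter moves 9 places later in the alphabet, wrapping around z→a.
For ozone: o+9=x, z+9=i, o+9=x, n+9=w, e+9=n.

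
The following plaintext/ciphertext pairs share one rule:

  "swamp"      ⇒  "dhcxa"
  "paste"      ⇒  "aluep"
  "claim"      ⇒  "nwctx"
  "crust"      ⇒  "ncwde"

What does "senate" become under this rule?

Shifts by position in swamp: pos 0: s→d (+11), pos 1: w→h (+11), pos 2: a→c (+2), pos 3: m→x (+11), pos 4: p→a (+11) — repeating every 3. A repeating key of period 3 is used — shifts +11, +11, +2 over and over.
On senate: s+11=d, e+11=p, n+2=p, a+11=l, t+11=e, e+2=g.

dppleg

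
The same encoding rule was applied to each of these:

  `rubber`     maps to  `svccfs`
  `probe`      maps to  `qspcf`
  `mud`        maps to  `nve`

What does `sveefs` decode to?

rudder

Compare letters: r→s is +1, u→v is +1, b→c is +1 — a constant shift. This is a Caesar cipher with shift 1.
Reversing it on sveefs: s−1=r, v−1=u, e−1=d, e−1=d, f−1=e, s−1=r.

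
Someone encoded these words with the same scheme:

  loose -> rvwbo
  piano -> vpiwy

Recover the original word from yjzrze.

script

Each letter shifts forward by (position + 6), i.e. 6, 7, 8, … — the shift grows by one for each successive letter.
Undoing it on yjzrze: y−6=s, j−7=c, z−8=r, r−9=i, z−10=p, e−11=t.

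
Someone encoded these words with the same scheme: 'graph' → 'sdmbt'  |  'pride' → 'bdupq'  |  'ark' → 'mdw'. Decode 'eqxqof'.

select

Each letter is shifted forward by 12 in the alphabet (a Caesar shift of +12).
Undoing it on eqxqof: e−12=s, q−12=e, x−12=l, q−12=e, o−12=c, f−12=t.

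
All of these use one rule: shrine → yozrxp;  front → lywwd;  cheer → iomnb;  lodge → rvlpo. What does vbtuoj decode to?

In shrine: s→y is +6, h→o is +7, r→z is +8, i→r is +9 — the shift increases by 1 each position. Letter i (0-indexed) is shifted by i+6, so successive shifts are 6, 7, 8, ….
Decoding vbtuoj: v−6=p, b−7=u, t−8=l, u−9=l, o−10=e, j−11=y.

pulley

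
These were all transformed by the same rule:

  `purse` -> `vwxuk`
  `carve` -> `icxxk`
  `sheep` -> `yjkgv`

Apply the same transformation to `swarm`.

Shifts by position in purse: pos 0: p→v (+6), pos 1: u→w (+2), pos 2: r→x (+6), pos 3: s→u (+2) — repeating every 2. It's a Vigenère-style cipher with numeric key [6,2]: position i shifts by key[i mod 2].
On swarm: s+6=y, w+2=y, a+6=g, r+2=t, m+6=s.

yygts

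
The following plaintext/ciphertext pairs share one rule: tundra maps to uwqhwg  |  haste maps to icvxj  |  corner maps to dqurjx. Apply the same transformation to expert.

fzsiwz

In tundra: t→u is +1, u→w is +2, n→q is +3, d→h is +4 — the shift increases by 1 each position. Letter i (0-indexed) is shifted by i+1, so successive shifts are 1, 2, 3, ….
For expert: e+1=f, x+2=z, p+3=s, e+4=i, r+5=w, t+6=z.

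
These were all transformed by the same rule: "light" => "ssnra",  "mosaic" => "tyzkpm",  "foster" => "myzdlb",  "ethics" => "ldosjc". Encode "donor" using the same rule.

kyuyy

It's a Vigenère-style cipher with numeric key [7,10]: position i shifts by key[i mod 2].
Applying it to donor: d+7=k, o+10=y, n+7=u, o+10=y, r+7=y.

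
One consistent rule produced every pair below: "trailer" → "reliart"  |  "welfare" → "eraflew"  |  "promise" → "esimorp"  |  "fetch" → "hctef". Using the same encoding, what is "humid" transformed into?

dimuh

The output letters match the input read backwards: trailer reversed is reliart. The word is simply reversed.
On humid: reverse → dimuh.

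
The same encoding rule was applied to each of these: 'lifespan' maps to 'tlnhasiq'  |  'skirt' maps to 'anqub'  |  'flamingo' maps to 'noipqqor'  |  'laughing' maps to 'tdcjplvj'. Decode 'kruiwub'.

comfort

Shifts by position in lifespan: pos 0: l→t (+8), pos 1: i→l (+3), pos 2: f→n (+8), pos 3: e→h (+3) — repeating every 2. A repeating key of period 2 is used — shifts +8, +3 over and over.
Undoing it on kruiwub: k−8=c, r−3=o, u−8=m, i−3=f, w−8=o, u−3=r, b−8=t.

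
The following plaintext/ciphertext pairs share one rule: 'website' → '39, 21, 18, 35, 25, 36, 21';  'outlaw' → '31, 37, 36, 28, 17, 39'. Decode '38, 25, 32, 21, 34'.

w is letter #23 and maps to 39: an offset of 16. The number is (letter's place in the alphabet, a=1) + 16.
Undoing it on 38, 25, 32, 21, 34: 38→(38−16)÷1=22=v, 25→(25−16)÷1=9=i, 32→(32−16)÷1=16=p, 21→(21−16)÷1=5=e, 34→(34−16)÷1=18=r.

viper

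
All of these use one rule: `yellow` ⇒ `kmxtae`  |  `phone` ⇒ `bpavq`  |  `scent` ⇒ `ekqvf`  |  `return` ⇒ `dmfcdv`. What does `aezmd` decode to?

owner

Shifts by position in yellow: pos 0: y→k (+12), pos 1: e→m (+8), pos 2: l→x (+12), pos 3: l→t (+8) — repeating every 2. The shifts repeat in a cycle of length 2: positions 0,1,… shift by +12, +8, then the pattern repeats.
Undoing it on aezmd: a−12=o, e−8=w, z−12=n, m−8=e, d−12=r.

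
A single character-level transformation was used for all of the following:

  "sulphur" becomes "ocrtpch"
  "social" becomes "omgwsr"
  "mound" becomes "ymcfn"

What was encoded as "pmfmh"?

Treating letters as 0–25, the rule is x ↦ 7x + 18 (mod 26).
Decoding pmfmh: p(15)→15·(15−18)≡7=h; m(12)→15·(12−18)≡14=o; f(5)→15·(5−18)≡13=n; m(12)→15·(12−18)≡14=o; h(7)→15·(7−18)≡17=r (all mod 26).

honor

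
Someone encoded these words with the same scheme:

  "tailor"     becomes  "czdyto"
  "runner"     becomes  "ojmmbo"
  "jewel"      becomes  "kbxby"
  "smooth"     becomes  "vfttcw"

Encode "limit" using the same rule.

t(19)→c(2) and a(0)→z(25) fit y≡7x+25 (mod 26); the inverse of 7 mod 26 is 15. Each letter's alphabet position (a=0..z=25) is mapped through 7·x+25 mod 26 — an affine cipher.
For limit: l(11)→7·11+25≡24=y; i(8)→7·8+25≡3=d; m(12)→7·12+25≡5=f; i(8)→7·8+25≡3=d; t(19)→7·19+25≡2=c (all mod 26).

ydfdc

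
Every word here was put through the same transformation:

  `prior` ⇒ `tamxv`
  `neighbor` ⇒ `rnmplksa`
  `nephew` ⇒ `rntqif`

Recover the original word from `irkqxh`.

eighty

The shifts repeat in a cycle of length 2: positions 0,1,… shift by +4, +9, then the pattern repeats.
Reversing it on irkqxh: i−4=e, r−9=i, k−4=g, q−9=h, x−4=t, h−9=y.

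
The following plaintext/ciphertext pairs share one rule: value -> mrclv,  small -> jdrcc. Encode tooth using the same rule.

Each letter is shifted forward by 17 in the alphabet (a Caesar shift of +17).
Applying it to tooth: t+17=k, o+17=f, o+17=f, t+17=k, h+17=y.

kffky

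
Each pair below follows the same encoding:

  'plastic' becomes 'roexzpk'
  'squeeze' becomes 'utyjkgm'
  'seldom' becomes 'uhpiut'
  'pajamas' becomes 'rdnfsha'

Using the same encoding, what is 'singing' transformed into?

ulrlouo

In plastic: p→r is +2, l→o is +3, a→e is +4, s→x is +5 — the shift increases by 1 each position. The shift increases by 1 at each position, starting from +2: 2, 3, 4, ….
For singing: s+2=u, i+3=l, n+4=r, g+5=l, i+6=o, n+7=u, g+8=o.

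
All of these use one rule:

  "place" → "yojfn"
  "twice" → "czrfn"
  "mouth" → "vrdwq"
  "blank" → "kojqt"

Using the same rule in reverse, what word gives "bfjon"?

Shifts by position in place: pos 0: p→y (+9), pos 1: l→o (+3), pos 2: a→j (+9), pos 3: c→f (+3) — repeating every 2. The shifts repeat in a cycle of length 2: positions 0,1,… shift by +9, +3, then the pattern repeats.
Decoding bfjon: b−9=s, f−3=c, j−9=a, o−3=l, n−9=e.

scale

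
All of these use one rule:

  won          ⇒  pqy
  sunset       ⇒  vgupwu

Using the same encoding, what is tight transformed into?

The output letters match the input read backwards, each shifted +2: won reversed is now. Read the word backwards and shift each letter +2.
For tight: reverse → thgit; then shift: t+2=v, h+2=j, g+2=i, i+2=k, t+2=v.

vjikv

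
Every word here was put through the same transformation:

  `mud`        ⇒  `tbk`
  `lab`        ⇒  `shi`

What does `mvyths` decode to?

formal

Compare letters: m→t is +7, u→b is +7, d→k is +7 — a constant shift. Each letter is shifted forward by 7 in the alphabet (a Caesar shift of +7).
Decoding mvyths: m−7=f, v−7=o, y−7=r, t−7=m, h−7=a, s−7=l.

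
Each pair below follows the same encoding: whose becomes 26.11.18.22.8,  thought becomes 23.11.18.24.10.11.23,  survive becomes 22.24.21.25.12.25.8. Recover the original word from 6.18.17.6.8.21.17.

concern

Letters become their 1-based position plus 3 (so a→4, b→5, …).
Decoding 6.18.17.6.8.21.17: 6→(6−3)÷1=3=c, 18→(18−3)÷1=15=o, 17→(17−3)÷1=14=n, 6→(6−3)÷1=3=c, 8→(8−3)÷1=5=e, 21→(21−3)÷1=18=r, 17→(17−3)÷1=14=n.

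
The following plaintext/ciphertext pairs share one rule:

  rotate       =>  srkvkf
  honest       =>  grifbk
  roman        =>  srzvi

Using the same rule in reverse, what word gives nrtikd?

county

Each letter's alphabet position (a=0..z=25) is mapped through 9·x+21 mod 26 — an affine cipher.
Undoing it on nrtikd: n(13)→3·(13−21)≡2=c; r(17)→3·(17−21)≡14=o; t(19)→3·(19−21)≡20=u; i(8)→3·(8−21)≡13=n; k(10)→3·(10−21)≡19=t; d(3)→3·(3−21)≡24=y (all mod 26).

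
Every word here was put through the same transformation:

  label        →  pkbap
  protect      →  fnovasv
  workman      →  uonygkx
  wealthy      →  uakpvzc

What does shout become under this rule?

Treating letters as 0–25, the rule is x ↦ 17x + 10 (mod 26).
Applying it to shout: s(18)→17·18+10≡4=e; h(7)→17·7+10≡25=z; o(14)→17·14+10≡14=o; u(20)→17·20+10≡12=m; t(19)→17·19+10≡21=v (all mod 26).

ezomv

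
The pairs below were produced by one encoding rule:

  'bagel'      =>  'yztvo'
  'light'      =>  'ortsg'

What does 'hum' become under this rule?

sfn

Each pair mirrors across the alphabet (b↔y, a↔z, g↔t): positions sum to 25. Each letter is replaced by its mirror in the alphabet: a↔z, b↔y, c↔x, and so on (the Atbash cipher).
For hum: h↔s, u↔f, m↔n.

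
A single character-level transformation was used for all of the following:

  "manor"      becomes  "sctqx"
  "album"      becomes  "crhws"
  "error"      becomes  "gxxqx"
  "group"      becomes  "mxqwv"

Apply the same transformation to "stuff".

yzwll

The shift depends on letter class: consonant m→s is +6, but vowel a→c is +2. Vowels shift forward by 2 and consonants shift forward by 6.
Applying it to stuff: s(cons)+6=y, t(cons)+6=z, u(vowel)+2=w, f(cons)+6=l, f(cons)+6=l.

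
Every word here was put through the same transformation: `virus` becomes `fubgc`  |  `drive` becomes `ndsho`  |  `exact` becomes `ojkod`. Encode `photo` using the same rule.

Shifts by position in virus: pos 0: v→f (+10), pos 1: i→u (+12), pos 2: r→b (+10), pos 3: u→g (+12) — repeating every 2. The shifts repeat in a cycle of length 2: positions 0,1,… shift by +10, +12, then the pattern repeats.
Applying it to photo: p+10=z, h+12=t, o+10=y, t+12=f, o+10=y.

ztyfy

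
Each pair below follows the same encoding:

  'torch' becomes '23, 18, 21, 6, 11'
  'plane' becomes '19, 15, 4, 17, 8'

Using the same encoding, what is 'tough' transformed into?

t is letter #20 and maps to 23: an offset of 3. The number is (letter's place in the alphabet, a=1) + 3.
Applying it to tough: t=20→23, o=15→18, u=21→24, g=7→10, h=8→11.

23, 18, 24, 10, 11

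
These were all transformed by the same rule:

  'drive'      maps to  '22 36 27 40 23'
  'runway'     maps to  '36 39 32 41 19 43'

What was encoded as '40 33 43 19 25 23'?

d is letter #4 and maps to 22: an offset of 18. Letters become their 1-based position plus 18 (so a→19, b→20, …).
Undoing it on 40 33 43 19 25 23: 40→(40−18)÷1=22=v, 33→(33−18)÷1=15=o, 43→(43−18)÷1=25=y, 19→(19−18)÷1=1=a, 25→(25−18)÷1=7=g, 23→(23−18)÷1=5=e.

voyage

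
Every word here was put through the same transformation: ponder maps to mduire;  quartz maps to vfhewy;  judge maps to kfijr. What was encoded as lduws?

Treating letters as 0–25, the rule is x ↦ 9x + 7 (mod 26).
Reversing it on lduws: l(11)→3·(11−7)≡12=m; d(3)→3·(3−7)≡14=o; u(20)→3·(20−7)≡13=n; w(22)→3·(22−7)≡19=t; s(18)→3·(18−7)≡7=h (all mod 26).

month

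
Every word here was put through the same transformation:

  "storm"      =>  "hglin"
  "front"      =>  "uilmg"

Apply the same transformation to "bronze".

yilmav

Each pair mirrors across the alphabet (s↔h, t↔g, o↔l): positions sum to 25. Each letter is replaced by its mirror in the alphabet: a↔z, b↔y, c↔x, and so on (the Atbash cipher).
On bronze: b↔y, r↔i, o↔l, n↔m, z↔a, e↔v.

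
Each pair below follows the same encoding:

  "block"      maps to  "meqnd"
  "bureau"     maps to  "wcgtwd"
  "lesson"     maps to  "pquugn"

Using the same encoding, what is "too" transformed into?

Two steps: reverse the string, then apply a Caesar shift of +2.
Applying it to too: reverse → oot; then shift: o+2=q, o+2=q, t+2=v.

qqv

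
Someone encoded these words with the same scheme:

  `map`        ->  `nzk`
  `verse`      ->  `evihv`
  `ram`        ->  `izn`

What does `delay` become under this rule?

This is the alphabet-reversal cipher (Atbash): a becomes z, b becomes y, etc.
For delay: d↔w, e↔v, l↔o, a↔z, y↔b.

wvozb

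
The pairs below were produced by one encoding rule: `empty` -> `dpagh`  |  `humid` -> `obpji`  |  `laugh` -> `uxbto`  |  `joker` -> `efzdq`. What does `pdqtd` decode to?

Each letter's alphabet position (a=0..z=25) is mapped through 21·x+23 mod 26 — an affine cipher.
Decoding pdqtd: p(15)→5·(15−23)≡12=m; d(3)→5·(3−23)≡4=e; q(16)→5·(16−23)≡17=r; t(19)→5·(19−23)≡6=g; d(3)→5·(3−23)≡4=e (all mod 26).

merge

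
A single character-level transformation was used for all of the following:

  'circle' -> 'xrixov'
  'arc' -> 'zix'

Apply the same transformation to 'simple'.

hrnkov

Each pair mirrors across the alphabet (c↔x, i↔r, r↔i): positions sum to 25. Each letter is replaced by its mirror in the alphabet: a↔z, b↔y, c↔x, and so on (the Atbash cipher).
For simple: s↔h, i↔r, m↔n, p↔k, l↔o, e↔v.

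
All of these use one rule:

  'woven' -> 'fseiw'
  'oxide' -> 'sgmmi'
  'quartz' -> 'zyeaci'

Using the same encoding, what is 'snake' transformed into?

bweti

The shift depends on letter class: consonant w→f is +9, but vowel o→s is +4. The rule splits by letter class: vowels +4, consonants +9.
For snake: s(cons)+9=b, n(cons)+9=w, a(vowel)+4=e, k(cons)+9=t, e(vowel)+4=i.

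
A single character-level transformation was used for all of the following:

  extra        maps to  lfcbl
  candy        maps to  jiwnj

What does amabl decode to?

In extra: e→l is +7, x→f is +8, t→c is +9, r→b is +10 — the shift increases by 1 each position. The shift increases by 1 at each position, starting from +7: 7, 8, 9, ….
Decoding amabl: a−7=t, m−8=e, a−9=r, b−10=r, l−11=a.

terra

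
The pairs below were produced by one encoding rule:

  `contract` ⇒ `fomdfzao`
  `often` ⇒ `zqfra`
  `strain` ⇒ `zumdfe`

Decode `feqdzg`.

The output letters match the input read backwards, each shifted +12: contract reversed is tcartnoc. Two steps: reverse the string, then apply a Caesar shift of +12.
Decoding feqdzg: shift back: f−12=t, e−12=s, q−12=e, d−12=r, z−12=n, g−12=u → tsernu; then reverse → unrest.

unrest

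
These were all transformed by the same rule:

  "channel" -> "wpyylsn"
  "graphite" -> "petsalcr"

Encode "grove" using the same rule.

The output letters match the input read backwards, each shifted +11: channel reversed is lennahc. Two steps: reverse the string, then apply a Caesar shift of +11.
Applying it to grove: reverse → evorg; then shift: e+11=p, v+11=g, o+11=z, r+11=c, g+11=r.

pgzcr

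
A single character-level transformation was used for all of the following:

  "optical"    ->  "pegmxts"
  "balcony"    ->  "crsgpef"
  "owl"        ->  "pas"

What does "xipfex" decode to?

tablet

The word is reversed, then every letter is shifted forward by 4.
Decoding xipfex: shift back: x−4=t, i−4=e, p−4=l, f−4=b, e−4=a, x−4=t → telbat; then reverse → tablet.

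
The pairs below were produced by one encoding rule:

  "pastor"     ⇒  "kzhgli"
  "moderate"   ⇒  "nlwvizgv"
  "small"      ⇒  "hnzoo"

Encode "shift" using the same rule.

hsrug

Each pair mirrors across the alphabet (p↔k, a↔z, s↔h): positions sum to 25. This is the alphabet-reversal cipher (Atbash): a becomes z, b becomes y, etc.
Applying it to shift: s↔h, h↔s, i↔r, f↔u, t↔g.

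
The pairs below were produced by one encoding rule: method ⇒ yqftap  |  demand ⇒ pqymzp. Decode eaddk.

sorry

Compare letters: m→y is +12, e→q is +12, t→f is +12 — a constant shift. This is a Caesar cipher with shift 12.
Reversing it on eaddk: e−12=s, a−12=o, d−12=r, d−12=r, k−12=y.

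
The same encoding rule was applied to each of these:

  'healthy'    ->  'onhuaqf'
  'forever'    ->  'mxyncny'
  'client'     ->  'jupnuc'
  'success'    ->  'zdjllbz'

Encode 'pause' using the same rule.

It's a Vigenère-style cipher with numeric key [7,9]: position i shifts by key[i mod 2].
On pause: p+7=w, a+9=j, u+7=b, s+9=b, e+7=l.

wjbbl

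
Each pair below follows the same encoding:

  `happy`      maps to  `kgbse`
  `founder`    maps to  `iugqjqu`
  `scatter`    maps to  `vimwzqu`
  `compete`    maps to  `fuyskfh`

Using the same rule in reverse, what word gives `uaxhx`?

Shifts by position in happy: pos 0: h→k (+3), pos 1: a→g (+6), pos 2: p→b (+12), pos 3: p→s (+3), pos 4: y→e (+6) — repeating every 3. It's a Vigenère-style cipher with numeric key [3,6,12]: position i shifts by key[i mod 3].
Reversing it on uaxhx: u−3=r, a−6=u, x−12=l, h−3=e, x−6=r.

ruler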